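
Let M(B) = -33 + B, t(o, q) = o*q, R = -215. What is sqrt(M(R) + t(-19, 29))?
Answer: I*sqrt(799) ≈ 28.267*I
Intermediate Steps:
sqrt(M(R) + t(-19, 29)) = sqrt((-33 - 215) - 19*29) = sqrt(-248 - 551) = sqrt(-799) = I*sqrt(799)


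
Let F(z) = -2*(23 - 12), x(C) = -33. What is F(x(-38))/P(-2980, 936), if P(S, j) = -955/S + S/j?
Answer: 1534104/199663 ≈ 7.6835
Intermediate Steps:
F(z) = -22 (F(z) = -2*11 = -22)
F(x(-38))/P(-2980, 936) = -22/(-955/(-2980) - 2980/936) = -22/(-955*(-1/2980) - 2980*1/936) = -22/(191/596 - 745/234) = -22/(-199663/69732) = -22*(-69732/199663) = 1534104/199663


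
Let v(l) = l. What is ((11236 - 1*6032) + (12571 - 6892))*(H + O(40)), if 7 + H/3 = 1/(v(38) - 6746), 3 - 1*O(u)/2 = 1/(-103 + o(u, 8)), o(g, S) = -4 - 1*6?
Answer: -41199348663/252668 ≈ -1.6306e+5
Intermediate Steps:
o(g, S) = -10 (o(g, S) = -4 - 6 = -10)
O(u) = 680/113 (O(u) = 6 - 2/(-103 - 10) = 6 - 2/(-113) = 6 - 2*(-1/113) = 6 + 2/113 = 680/113)
H = -46957/2236 (H = -21 + 3/(38 - 6746) = -21 + 3/(-6708) = -21 + 3*(-1/6708) = -21 - 1/2236 = -46957/2236 ≈ -21.000)
((11236 - 1*6032) + (12571 - 6892))*(H + O(40)) = ((11236 - 1*6032) + (12571 - 6892))*(-46957/2236 + 680/113) = ((11236 - 6032) + 5679)*(-3785661/252668) = (5204 + 5679)*(-3785661/252668) = 10883*(-3785661/252668) = -41199348663/252668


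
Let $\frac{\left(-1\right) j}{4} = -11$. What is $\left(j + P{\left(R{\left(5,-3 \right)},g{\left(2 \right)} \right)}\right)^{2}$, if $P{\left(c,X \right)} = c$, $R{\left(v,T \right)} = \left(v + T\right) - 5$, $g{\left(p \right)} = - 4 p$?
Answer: $1681$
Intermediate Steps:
$j = 44$ ($j = \left(-4\right) \left(-11\right) = 44$)
$R{\left(v,T \right)} = -5 + T + v$ ($R{\left(v,T \right)} = \left(T + v\right) - 5 = -5 + T + v$)
$\left(j + P{\left(R{\left(5,-3 \right)},g{\left(2 \right)} \right)}\right)^{2} = \left(44 - 3\right)^{2} = 41^{2} = 1681$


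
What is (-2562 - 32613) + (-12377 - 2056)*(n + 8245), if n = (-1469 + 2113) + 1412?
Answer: -148709508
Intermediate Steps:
n = 2056 (n = 644 + 1412 = 2056)
(-2562 - 32613) + (-12377 - 2056)*(n + 8245) = (-2562 - 32613) + (-12377 - 2056)*(2056 + 8245) = -35175 - 14433*10301 = -35175 - 148674333 = -148709508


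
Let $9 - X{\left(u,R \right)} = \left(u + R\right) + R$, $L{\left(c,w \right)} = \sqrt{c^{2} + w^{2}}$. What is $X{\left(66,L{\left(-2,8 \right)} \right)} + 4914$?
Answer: $4857 - 4 \sqrt{17} \approx 4840.5$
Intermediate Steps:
$X{\left(u,R \right)} = 9 - u - 2 R$ ($X{\left(u,R \right)} = 9 - \left(\left(u + R\right) + R\right) = 9 - \left(\left(R + u\right) + R\right) = 9 - \left(u + 2 R\right) = 9 - u - 2 R$)
$X{\left(66,L{\left(-2,8 \right)} \right)} + 4914 = \left(9 - 66 - 2 \sqrt{\left(-2\right)^{2} + 8^{2}}\right) + 4914 = \left(9 - 66 - 2 \sqrt{4 + 64}\right) + 4914 = \left(9 - 66 - 2 \sqrt{68}\right) + 4914 = \left(9 - 66 - 2 \cdot 2 \sqrt{17}\right) + 4914 = \left(9 - 66 - 4 \sqrt{17}\right) + 4914 = \left(-57 - 4 \sqrt{17}\right) + 4914 = 4857 - 4 \sqrt{17}$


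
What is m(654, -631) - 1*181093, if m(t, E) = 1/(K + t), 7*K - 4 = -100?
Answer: -811658819/4482 ≈ -1.8109e+5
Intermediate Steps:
K = -96/7 (K = 4/7 + (⅐)*(-100) = 4/7 - 100/7 = -96/7 ≈ -13.714)
m(t, E) = 1/(-96/7 + t)
m(654, -631) - 1*181093 = 7/(-96 + 7*654) - 1*181093 = 7/(-96 + 4578) - 181093 = 7/4482 - 181093 = -811658819/4482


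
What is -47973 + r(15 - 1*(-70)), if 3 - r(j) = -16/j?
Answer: -4077434/85 ≈ -47970.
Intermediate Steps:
r(j) = 3 + 16/j (r(j) = 3 - (-16)/j = 3 + 16/j)
-47973 + r(15 - 1*(-70)) = -47973 + (3 + 16/(15 - 1*(-70))) = -47973 + (3 + 16/(15 + 70)) = -47973 + (3 + 16/85) = -47973 + 271/85 = -4077434/85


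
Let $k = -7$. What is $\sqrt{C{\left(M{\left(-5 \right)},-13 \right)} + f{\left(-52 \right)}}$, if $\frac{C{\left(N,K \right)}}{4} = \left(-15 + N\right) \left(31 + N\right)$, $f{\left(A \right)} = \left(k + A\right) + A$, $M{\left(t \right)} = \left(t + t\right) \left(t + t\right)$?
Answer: $\sqrt{44429} \approx 210.78$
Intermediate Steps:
$M{\left(t \right)} = 4 t^{2}$ ($M{\left(t \right)} = 2 t 2 t = 4 t^{2}$)
$f{\left(A \right)} = -7 + 2 A$ ($f{\left(A \right)} = \left(-7 + A\right) + A = -7 + 2 A$)
$C{\left(N,K \right)} = 4 \left(-15 + N\right) \left(31 + N\right)$
$\sqrt{C{\left(M{\left(-5 \right)},-13 \right)} + f{\left(-52 \right)}} = \sqrt{\left(-1860 + 4 \left(4 \left(-5\right)^{2}\right)^{2} + 64 \cdot 4 \left(-5\right)^{2}\right) + \left(-7 + 2 \left(-52\right)\right)} = \sqrt{\left(-1860 + 4 \left(4 \cdot 25\right)^{2} + 64 \cdot 4 \cdot 25\right) - 111} = \sqrt{\left(-1860 + 4 \cdot 100^{2} + 64 \cdot 100\right) - 111} = \sqrt{\left(-1860 + 4 \cdot 10000 + 6400\right) - 111} = \sqrt{\left(-1860 + 40000 + 6400\right) - 111} = \sqrt{44540 - 111} = \sqrt{44429}$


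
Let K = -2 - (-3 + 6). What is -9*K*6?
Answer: 270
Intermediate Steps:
K = -5 (K = -2 - 1*3 = -2 - 3 = -5)
-9*K*6 = -9*(-5)*6 = 45*6 = 270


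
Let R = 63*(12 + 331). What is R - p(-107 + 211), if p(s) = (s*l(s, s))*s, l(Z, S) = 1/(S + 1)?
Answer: 2258129/105 ≈ 21506.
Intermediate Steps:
l(Z, S) = 1/(1 + S)
R = 21609 (R = 63*343 = 21609)
p(s) = s²/(1 + s) (p(s) = (s/(1 + s))*s = s²/(1 + s))
R - p(-107 + 211) = 21609 - (-107 + 211)²/(1 + (-107 + 211)) = 21609 - 104²/(1 + 104) = 21609 - 10816/105 = 2258129/105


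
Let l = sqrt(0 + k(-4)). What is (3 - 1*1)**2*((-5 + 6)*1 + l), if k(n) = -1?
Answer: 4 + 4*I ≈ 4.0 + 4.0*I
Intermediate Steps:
l = I (l = sqrt(0 - 1) = sqrt(-1) = I ≈ 1.0*I)
(3 - 1*1)**2*((-5 + 6)*1 + l) = (3 - 1*1)**2*((-5 + 6)*1 + I) = (3 - 1)**2*(1*1 + I) = 2**2*(1 + I) = 4*(1 + I) = 4 + 4*I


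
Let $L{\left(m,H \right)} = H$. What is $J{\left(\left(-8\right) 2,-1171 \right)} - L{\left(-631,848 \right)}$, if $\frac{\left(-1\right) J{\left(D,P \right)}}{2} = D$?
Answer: $-816$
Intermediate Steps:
$J{\left(D,P \right)} = - 2 D$
$J{\left(\left(-8\right) 2,-1171 \right)} - L{\left(-631,848 \right)} = - 2 \left(\left(-8\right) 2\right) - 848 = \left(-2\right) \left(-16\right) - 848 = 32 - 848 = -816$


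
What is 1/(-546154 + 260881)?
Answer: -1/285273 ≈ -3.5054e-6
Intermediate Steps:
1/(-546154 + 260881) = 1/(-285273) = -1/285273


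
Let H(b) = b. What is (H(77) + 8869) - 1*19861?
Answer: -10915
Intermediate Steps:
(H(77) + 8869) - 1*19861 = (77 + 8869) - 1*19861 = 8946 - 19861 = -10915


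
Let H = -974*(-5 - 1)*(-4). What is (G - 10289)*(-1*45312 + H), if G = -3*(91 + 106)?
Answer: 747325440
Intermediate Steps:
G = -591 (G = -3*197 = -591)
H = -23376 (H = -(-5844)*(-4) = -974*24 = -23376)
(G - 10289)*(-1*45312 + H) = (-591 - 10289)*(-1*45312 - 23376) = -10880*(-45312 - 23376) = -10880*(-68688) = 747325440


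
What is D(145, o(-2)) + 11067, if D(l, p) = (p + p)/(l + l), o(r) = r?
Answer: 1604713/145 ≈ 11067.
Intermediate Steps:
D(l, p) = p/l (D(l, p) = (2*p)/((2*l)) = (2*p)*(1/(2*l)) = p/l)
D(145, o(-2)) + 11067 = -2/145 + 11067 = 1604713/145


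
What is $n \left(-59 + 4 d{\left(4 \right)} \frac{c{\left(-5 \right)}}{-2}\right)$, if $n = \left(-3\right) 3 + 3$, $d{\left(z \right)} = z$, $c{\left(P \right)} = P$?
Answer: $114$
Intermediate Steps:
$n = -6$ ($n = -9 + 3 = -6$)
$n \left(-59 + 4 d{\left(4 \right)} \frac{c{\left(-5 \right)}}{-2}\right) = - 6 \left(-59 + 4 \cdot 4 \left(- \frac{5}{-2}\right)\right) = - 6 \left(-59 + 16 \left(\left(-5\right) \left(- \frac{1}{2}\right)\right)\right) = - 6 \left(-59 + 16 \cdot \frac{5}{2}\right) = - 6 \left(-59 + 40\right) = \left(-6\right) \left(-19\right) = 114$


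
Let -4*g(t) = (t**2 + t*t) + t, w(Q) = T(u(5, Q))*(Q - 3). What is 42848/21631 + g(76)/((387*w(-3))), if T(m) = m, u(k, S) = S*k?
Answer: 158834947/83711970 ≈ 1.8974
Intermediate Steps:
w(Q) = 5*Q*(-3 + Q) (w(Q) = (Q*5)*(Q - 3) = (5*Q)*(-3 + Q) = 5*Q*(-3 + Q))
g(t) = -t**2/2 - t/4 (g(t) = -((t**2 + t*t) + t)/4 = -((t**2 + t**2) + t)/4 = -(2*t**2 + t)/4 = -(t + 2*t**2)/4 = -t**2/2 - t/4)
42848/21631 + g(76)/((387*w(-3))) = 42848/21631 + (-1/4*76*(1 + 2*76))/((387*(5*(-3)*(-3 - 3)))) = 42848*(1/21631) + (-1/4*76*(1 + 152))/((387*(5*(-3)*(-6)))) = 42848/21631 + (-1/4*76*153)/((387*90)) = 42848/21631 - 2907/34830 = 42848/21631 - 2907*1/34830 = 42848/21631 - 323/3870 = 158834947/83711970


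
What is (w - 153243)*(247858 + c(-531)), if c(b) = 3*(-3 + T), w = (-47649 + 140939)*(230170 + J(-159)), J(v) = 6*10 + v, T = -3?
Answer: 5319432138800480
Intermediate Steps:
J(v) = 60 + v
w = 21463323590 (w = (-47649 + 140939)*(230170 + (60 - 159)) = 93290*(230170 - 99) = 93290*230071 = 21463323590)
c(b) = -18 (c(b) = 3*(-3 - 3) = 3*(-6) = -18)
(w - 153243)*(247858 + c(-531)) = (21463323590 - 153243)*(247858 - 18) = 21463170347*247840 = 5319432138800480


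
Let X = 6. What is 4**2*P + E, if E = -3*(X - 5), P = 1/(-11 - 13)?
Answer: -11/3 ≈ -3.6667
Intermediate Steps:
P = -1/24 (P = 1/(-24) = -1/24 ≈ -0.041667)
E = -3 (E = -3*(6 - 5) = -3*1 = -3)
4**2*P + E = 4**2*(-1/24) - 3 = 16*(-1/24) - 3 = -2/3 - 3 = -11/3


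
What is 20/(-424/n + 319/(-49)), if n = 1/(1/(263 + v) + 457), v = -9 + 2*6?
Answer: -18620/180405553 ≈ -0.00010321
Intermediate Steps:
v = 3 (v = -9 + 12 = 3)
n = 266/121563 (n = 1/(1/(263 + 3) + 457) = 1/(1/266 + 457) = 1/(121563/266) = 266/121563 ≈ 0.0021882)
20/(-424/n + 319/(-49)) = 20/(-424/266/121563 + 319/(-49)) = 20/(-424*121563/266 + 319*(-1/49)) = 20/(-25771356/133 - 319/49) = 20/(-180405553/931) = 20*(-931/180405553) = -18620/180405553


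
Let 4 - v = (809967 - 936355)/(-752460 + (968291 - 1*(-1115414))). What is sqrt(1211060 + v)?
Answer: 2*sqrt(536565958920417415)/1331245 ≈ 1100.5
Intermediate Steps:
v = 5451368/1331245 (v = 4 - (809967 - 936355)/(-752460 + (968291 - 1*(-1115414))) = 4 - (-126388)/(-752460 + (968291 + 1115414)) = 4 - (-126388)/(-752460 + 2083705) = 4 - (-126388)/1331245 = 4 - 1*(-126388/1331245) = 4 + 126388/1331245 = 5451368/1331245 ≈ 4.0949)
sqrt(1211060 + v) = sqrt(1211060 + 5451368/1331245) = sqrt(1612223021068/1331245) = 2*sqrt(536565958920417415)/1331245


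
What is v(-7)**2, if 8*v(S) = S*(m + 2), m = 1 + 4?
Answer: 2401/64 ≈ 37.516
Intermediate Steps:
m = 5
v(S) = 7*S/8 (v(S) = (S*(5 + 2))/8 = (S*7)/8 = (7*S)/8 = 7*S/8)
v(-7)**2 = ((7/8)*(-7))**2 = (-49/8)**2 = 2401/64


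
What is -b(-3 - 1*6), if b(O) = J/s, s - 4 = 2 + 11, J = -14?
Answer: 14/17 ≈ 0.82353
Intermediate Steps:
s = 17 (s = 4 + (2 + 11) = 4 + 13 = 17)
b(O) = -14/17
-b(-3 - 1*6) = -1*(-14/17) = 14/17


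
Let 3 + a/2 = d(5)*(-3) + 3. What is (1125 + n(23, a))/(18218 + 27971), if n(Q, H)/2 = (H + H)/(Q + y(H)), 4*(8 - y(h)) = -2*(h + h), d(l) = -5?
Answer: 68745/2817529 ≈ 0.024399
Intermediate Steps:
a = 30 (a = -6 + 2*(-5*(-3) + 3) = -6 + 2*(15 + 3) = -6 + 2*18 = -6 + 36 = 30)
y(h) = 8 + h (y(h) = 8 - (-1)*(h + h)/2 = 8 - (-1)*2*h/2 = 8 - (-1)*h = 8 + h)
n(Q, H) = 4*H/(8 + H + Q) (n(Q, H) = 2*((H + H)/(Q + (8 + H))) = 2*((2*H)/(8 + H + Q)) = 2*(2*H/(8 + H + Q)) = 4*H/(8 + H + Q))
(1125 + n(23, a))/(18218 + 27971) = (1125 + 4*30/(8 + 30 + 23))/(18218 + 27971) = (1125 + 4*30/61)/46189 = (1125 + 4*30*(1/61))*(1/46189) = (1125 + 120/61)*(1/46189) = (68745/61)*(1/46189) = 68745/2817529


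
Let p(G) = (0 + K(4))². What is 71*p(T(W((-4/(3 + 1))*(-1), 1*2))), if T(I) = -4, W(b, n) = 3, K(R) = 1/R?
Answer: 71/16 ≈ 4.4375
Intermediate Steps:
K(R) = 1/R
p(G) = 1/16 (p(G) = (0 + 1/4)² = (0 + ¼)² = (¼)² = 1/16)
71*p(T(W((-4/(3 + 1))*(-1), 1*2))) = 71*(1/16) = 71/16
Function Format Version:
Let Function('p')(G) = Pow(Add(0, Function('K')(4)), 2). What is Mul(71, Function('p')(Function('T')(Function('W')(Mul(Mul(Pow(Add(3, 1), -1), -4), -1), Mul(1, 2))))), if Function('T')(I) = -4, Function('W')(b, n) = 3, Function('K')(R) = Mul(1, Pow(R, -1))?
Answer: Rational(71, 16) ≈ 4.4375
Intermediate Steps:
Function('K')(R) = Pow(R, -1)
Function('p')(G) = Rational(1, 16) (Function('p')(G) = Pow(Add(0, Pow(4, -1)), 2) = Pow(Add(0, Rational(1, 4)), 2) = Pow(Rational(1, 4), 2) = Rational(1, 16))
Mul(71, Function('p')(Function('T')(Function('W')(Mul(Mul(Pow(Add(3, 1), -1), -4), -1), Mul(1, 2))))) = Mul(71, Rational(1, 16)) = Rational(71, 16)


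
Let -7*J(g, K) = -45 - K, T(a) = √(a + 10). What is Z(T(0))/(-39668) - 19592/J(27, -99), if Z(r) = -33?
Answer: 2720114987/1071036 ≈ 2539.7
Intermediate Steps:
T(a) = √(10 + a)
J(g, K) = 45/7 + K/7 (J(g, K) = -(-45 - K)/7 = 45/7 + K/7)
Z(T(0))/(-39668) - 19592/J(27, -99) = -33/(-39668) - 19592/(45/7 + (⅐)*(-99)) = -33*(-1/39668) - 19592/(45/7 - 99/7) = 33/39668 - 19592/(-54/7) = 33/39668 - 19592*(-7/54) = 33/39668 + 68572/27 = 2720114987/1071036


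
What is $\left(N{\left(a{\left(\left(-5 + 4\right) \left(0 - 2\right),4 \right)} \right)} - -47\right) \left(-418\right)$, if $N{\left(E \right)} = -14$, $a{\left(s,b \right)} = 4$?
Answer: $-13794$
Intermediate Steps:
$\left(N{\left(a{\left(\left(-5 + 4\right) \left(0 - 2\right),4 \right)} \right)} - -47\right) \left(-418\right) = \left(-14 - -47\right) \left(-418\right) = \left(-14 + 47\right) \left(-418\right) = 33 \left(-418\right) = -13794$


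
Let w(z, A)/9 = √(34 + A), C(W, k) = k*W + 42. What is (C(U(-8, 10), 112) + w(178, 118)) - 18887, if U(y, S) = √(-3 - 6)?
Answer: -18845 + 18*√38 + 336*I ≈ -18734.0 + 336.0*I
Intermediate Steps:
U(y, S) = 3*I (U(y, S) = √(-9) = 3*I)
C(W, k) = 42 + W*k (C(W, k) = W*k + 42 = 42 + W*k)
w(z, A) = 9*√(34 + A)
(C(U(-8, 10), 112) + w(178, 118)) - 18887 = ((42 + (3*I)*112) + 9*√(34 + 118)) - 18887 = ((42 + 336*I) + 9*√152) - 18887 = ((42 + 336*I) + 9*(2*√38)) - 18887 = ((42 + 336*I) + 18*√38) - 18887 = (42 + 18*√38 + 336*I) - 18887 = -18845 + 18*√38 + 336*I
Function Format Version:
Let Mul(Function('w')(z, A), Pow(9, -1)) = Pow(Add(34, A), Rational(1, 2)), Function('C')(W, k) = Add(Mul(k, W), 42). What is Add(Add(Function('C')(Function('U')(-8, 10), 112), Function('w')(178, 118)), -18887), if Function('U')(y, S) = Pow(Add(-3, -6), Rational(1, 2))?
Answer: Add(-18845, Mul(18, Pow(38, Rational(1, 2))), Mul(336, I)) ≈ Add(-18734., Mul(336.00, I))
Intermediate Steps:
Function('U')(y, S) = Mul(3, I) (Function('U')(y, S) = Pow(-9, Rational(1, 2)) = Mul(3, I))
Function('C')(W, k) = Add(42, Mul(W, k)) (Function('C')(W, k) = Add(Mul(W, k), 42) = Add(42, Mul(W, k)))
Function('w')(z, A) = Mul(9, Pow(Add(34, A), Rational(1, 2)))
Add(Add(Function('C')(Function('U')(-8, 10), 112), Function('w')(178, 118)), -18887) = Add(Add(Add(42, Mul(Mul(3, I), 112)), Mul(9, Pow(Add(34, 118), Rational(1, 2)))), -18887) = Add(Add(Add(42, Mul(336, I)), Mul(9, Pow(152, Rational(1, 2)))), -18887) = Add(Add(Add(42, Mul(336, I)), Mul(9, Mul(2, Pow(38, Rational(1, 2))))), -18887) = Add(Add(Add(42, Mul(336, I)), Mul(18, Pow(38, Rational(1, 2)))), -18887) = Add(Add(42, Mul(18, Pow(38, Rational(1, 2))), Mul(336, I)), -18887) = Add(-18845, Mul(18, Pow(38, Rational(1, 2))), Mul(336, I))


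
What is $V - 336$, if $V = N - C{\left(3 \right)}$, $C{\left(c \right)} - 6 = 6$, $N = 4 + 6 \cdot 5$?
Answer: $-314$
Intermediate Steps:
$N = 34$ ($N = 4 + 30 = 34$)
$C{\left(c \right)} = 12$ ($C{\left(c \right)} = 6 + 6 = 12$)
$V = 22$ ($V = 34 - 12 = 22$)
$V - 336 = 22 - 336 = -314$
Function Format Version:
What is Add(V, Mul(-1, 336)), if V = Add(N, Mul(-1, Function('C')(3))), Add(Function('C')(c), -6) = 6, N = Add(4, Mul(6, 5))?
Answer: -314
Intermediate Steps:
N = 34 (N = Add(4, 30) = 34)
Function('C')(c) = 12 (Function('C')(c) = Add(6, 6) = 12)
V = 22 (V = Add(34, Mul(-1, 12)) = Add(34, -12) = 22)
Add(V, Mul(-1, 336)) = Add(22, Mul(-1, 336)) = Add(22, -336) = -314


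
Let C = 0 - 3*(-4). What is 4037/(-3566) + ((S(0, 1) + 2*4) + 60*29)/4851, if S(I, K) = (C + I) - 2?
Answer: -4438153/5766222 ≈ -0.76968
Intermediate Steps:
C = 12 (C = 0 + 12 = 12)
S(I, K) = 10 + I (S(I, K) = (12 + I) - 2 = 10 + I)
4037/(-3566) + ((S(0, 1) + 2*4) + 60*29)/4851 = 4037/(-3566) + (((10 + 0) + 2*4) + 60*29)/4851 = 4037*(-1/3566) + ((10 + 8) + 1740)*(1/4851) = -4037/3566 + (18 + 1740)*(1/4851) = -4037/3566 + 1758*(1/4851) = -4037/3566 + 586/1617 = -4438153/5766222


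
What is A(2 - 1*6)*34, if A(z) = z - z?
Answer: 0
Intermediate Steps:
A(z) = 0
A(2 - 1*6)*34 = 0*34 = 0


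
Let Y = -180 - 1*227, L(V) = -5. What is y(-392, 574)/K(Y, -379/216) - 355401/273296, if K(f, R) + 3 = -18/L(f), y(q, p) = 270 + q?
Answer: -167776763/819888 ≈ -204.63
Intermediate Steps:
Y = -407 (Y = -180 - 227 = -407)
K(f, R) = ⅗ (K(f, R) = -3 - 18/(-5) = -3 - 18*(-⅕) = -3 + 18/5 = ⅗)
y(-392, 574)/K(Y, -379/216) - 355401/273296 = (270 - 392)/(⅗) - 355401/273296 = -122*5/3 - 355401*1/273296 = -610/3 - 355401/273296 = -167776763/819888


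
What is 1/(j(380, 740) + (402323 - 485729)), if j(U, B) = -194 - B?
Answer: -1/84340 ≈ -1.1857e-5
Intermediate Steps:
1/(j(380, 740) + (402323 - 485729)) = 1/((-194 - 1*740) + (402323 - 485729)) = 1/((-194 - 740) - 83406) = 1/(-934 - 83406) = 1/(-84340) = -1/84340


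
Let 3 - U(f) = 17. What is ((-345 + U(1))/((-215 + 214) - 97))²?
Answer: 128881/9604 ≈ 13.420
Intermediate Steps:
U(f) = -14 (U(f) = 3 - 1*17 = 3 - 17 = -14)
((-345 + U(1))/((-215 + 214) - 97))² = ((-345 - 14)/((-215 + 214) - 97))² = (-359/(-1 - 97))² = (-359/(-98))² = (-359*(-1/98))² = (359/98)² = 128881/9604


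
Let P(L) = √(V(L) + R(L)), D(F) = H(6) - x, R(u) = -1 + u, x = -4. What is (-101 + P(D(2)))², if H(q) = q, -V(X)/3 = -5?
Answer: 10225 - 404*√6 ≈ 9235.4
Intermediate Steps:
V(X) = 15 (V(X) = -3*(-5) = 15)
D(F) = 10 (D(F) = 6 - 1*(-4) = 6 + 4 = 10)
P(L) = √(14 + L) (P(L) = √(15 + (-1 + L)) = √(14 + L))
(-101 + P(D(2)))² = (-101 + √(14 + 10))² = (-101 + √24)² = (-101 + 2*√6)²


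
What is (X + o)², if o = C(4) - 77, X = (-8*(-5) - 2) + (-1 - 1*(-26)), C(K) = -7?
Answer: 441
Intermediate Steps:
X = 63 (X = (40 - 2) + (-1 + 26) = 38 + 25 = 63)
o = -84 (o = -7 - 77 = -84)
(X + o)² = (63 - 84)² = (-21)² = 441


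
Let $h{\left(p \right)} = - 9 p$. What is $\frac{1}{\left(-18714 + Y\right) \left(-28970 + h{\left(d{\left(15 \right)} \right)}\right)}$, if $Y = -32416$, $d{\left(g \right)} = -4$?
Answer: $\frac{1}{1479395420} \approx 6.7595 \cdot 10^{-10}$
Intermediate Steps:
$\frac{1}{\left(-18714 + Y\right) \left(-28970 + h{\left(d{\left(15 \right)} \right)}\right)} = \frac{1}{\left(-18714 - 32416\right) \left(-28970 - -36\right)} = \frac{1}{\left(-51130\right) \left(-28970 + 36\right)} = \frac{1}{\left(-51130\right) \left(-28934\right)} = \frac{1}{1479395420}$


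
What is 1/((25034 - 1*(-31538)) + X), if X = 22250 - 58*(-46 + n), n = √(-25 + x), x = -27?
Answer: 1405/114496466 + I*√13/57248233 ≈ 1.2271e-5 + 6.2981e-8*I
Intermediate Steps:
n = 2*I*√13 (n = √(-25 - 27) = √(-52) = 2*I*√13 ≈ 7.2111*I)
X = 24918 - 116*I*√13 (X = 22250 - 58*(-46 + 2*I*√13) = 22250 - (-2668 + 116*I*√13) = 22250 + (2668 - 116*I*√13) = 24918 - 116*I*√13 ≈ 24918.0 - 418.24*I)
1/((25034 - 1*(-31538)) + X) = 1/((25034 - 1*(-31538)) + (24918 - 116*I*√13)) = 1/((25034 + 31538) + (24918 - 116*I*√13)) = 1/(56572 + (24918 - 116*I*√13)) = 1/(81490 - 116*I*√13)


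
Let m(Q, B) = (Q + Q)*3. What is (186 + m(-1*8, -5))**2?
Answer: 19044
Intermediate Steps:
m(Q, B) = 6*Q (m(Q, B) = (2*Q)*3 = 6*Q)
(186 + m(-1*8, -5))**2 = (186 + 6*(-1*8))**2 = (186 + 6*(-8))**2 = (186 - 48)**2 = 138**2 = 19044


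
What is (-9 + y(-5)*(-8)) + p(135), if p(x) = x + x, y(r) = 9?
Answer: 189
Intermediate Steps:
p(x) = 2*x
(-9 + y(-5)*(-8)) + p(135) = (-9 + 9*(-8)) + 2*135 = (-9 - 72) + 270 = -81 + 270 = 189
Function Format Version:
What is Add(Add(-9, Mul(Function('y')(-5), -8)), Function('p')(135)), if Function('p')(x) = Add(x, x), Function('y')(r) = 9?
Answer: 189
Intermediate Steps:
Function('p')(x) = Mul(2, x)
Add(Add(-9, Mul(Function('y')(-5), -8)), Function('p')(135)) = Add(Add(-9, Mul(9, -8)), Mul(2, 135)) = Add(Add(-9, -72), 270) = Add(-81, 270) = 189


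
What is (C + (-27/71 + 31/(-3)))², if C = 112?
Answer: 465437476/45369 ≈ 10259.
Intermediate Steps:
(C + (-27/71 + 31/(-3)))² = (112 + (-27/71 + 31/(-3)))² = (112 + (-27*1/71 + 31*(-⅓)))² = (112 + (-27/71 - 31/3))² = (112 - 2282/213)² = (21574/213)² = 465437476/45369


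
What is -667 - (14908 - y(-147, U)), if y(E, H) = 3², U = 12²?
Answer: -15566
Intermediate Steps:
U = 144
y(E, H) = 9
-667 - (14908 - y(-147, U)) = -667 - (14908 - 1*9) = -667 - (14908 - 9) = -667 - 1*14899 = -667 - 14899 = -15566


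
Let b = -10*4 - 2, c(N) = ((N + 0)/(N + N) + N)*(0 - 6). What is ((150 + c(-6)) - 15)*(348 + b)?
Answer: 51408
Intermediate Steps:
c(N) = -3 - 6*N (c(N) = (N/((2*N)) + N)*(-6) = (N*(1/(2*N)) + N)*(-6) = (½ + N)*(-6) = -3 - 6*N)
b = -42 (b = -40 - 2 = -42)
((150 + c(-6)) - 15)*(348 + b) = ((150 + (-3 - 6*(-6))) - 15)*(348 - 42) = ((150 + (-3 + 36)) - 15)*306 = ((150 + 33) - 15)*306 = (183 - 15)*306 = 168*306 = 51408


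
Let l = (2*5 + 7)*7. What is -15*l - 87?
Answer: -1872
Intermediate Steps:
l = 119 (l = (10 + 7)*7 = 17*7 = 119)
-15*l - 87 = -15*119 - 87 = -1785 - 87 = -1872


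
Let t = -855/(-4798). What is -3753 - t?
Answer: -18007749/4798 ≈ -3753.2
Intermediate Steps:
t = 855/4798 (t = -855*(-1/4798) = 855/4798 ≈ 0.17820)
-3753 - t = -3753 - 1*855/4798 = -3753 - 855/4798 = -18007749/4798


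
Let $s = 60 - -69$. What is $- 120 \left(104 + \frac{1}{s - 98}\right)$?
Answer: $- \frac{387000}{31} \approx -12484.0$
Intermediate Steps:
$s = 129$ ($s = 60 + 69 = 129$)
$- 120 \left(104 + \frac{1}{s - 98}\right) = - 120 \left(104 + \frac{1}{129 - 98}\right) = - 120 \left(104 + \frac{1}{31}\right) = \left(-120\right) \frac{3225}{31} = - \frac{387000}{31}$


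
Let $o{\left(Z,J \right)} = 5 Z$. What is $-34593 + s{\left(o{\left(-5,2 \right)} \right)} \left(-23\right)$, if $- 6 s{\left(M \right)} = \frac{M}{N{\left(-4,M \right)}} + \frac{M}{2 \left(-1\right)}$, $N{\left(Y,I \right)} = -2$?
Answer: $- \frac{206983}{6} \approx -34497.0$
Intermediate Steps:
$s{\left(M \right)} = \frac{M}{6}$ ($s{\left(M \right)} = - \frac{\frac{M}{-2} + \frac{M}{2 \left(-1\right)}}{6} = - \frac{M \left(- \frac{1}{2}\right) + \frac{M}{-2}}{6} = - \frac{- \frac{M}{2} + M \left(- \frac{1}{2}\right)}{6} = - \frac{- \frac{M}{2} - \frac{M}{2}}{6} = - \frac{\left(-1\right) M}{6} = \frac{M}{6}$)
$-34593 + s{\left(o{\left(-5,2 \right)} \right)} \left(-23\right) = -34593 + \frac{5 \left(-5\right)}{6} \left(-23\right) = -34593 + \frac{1}{6} \left(-25\right) \left(-23\right) = -34593 - - \frac{575}{6} = -34593 + \frac{575}{6} = - \frac{206983}{6}$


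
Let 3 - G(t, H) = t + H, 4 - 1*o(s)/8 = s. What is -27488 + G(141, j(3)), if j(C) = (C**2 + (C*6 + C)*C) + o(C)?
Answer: -27706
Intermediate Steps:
o(s) = 32 - 8*s
j(C) = 32 - 8*C + 8*C**2 (j(C) = (C**2 + (C*6 + C)*C) + (32 - 8*C) = (C**2 + (6*C + C)*C) + (32 - 8*C) = (C**2 + (7*C)*C) + (32 - 8*C) = (C**2 + 7*C**2) + (32 - 8*C) = 8*C**2 + (32 - 8*C) = 32 - 8*C + 8*C**2)
G(t, H) = 3 - H - t (G(t, H) = 3 - (t + H) = 3 - (H + t) = 3 + (-H - t) = 3 - H - t)
-27488 + G(141, j(3)) = -27488 + (3 - (32 - 8*3 + 8*3**2) - 1*141) = -27488 + (3 - (32 - 24 + 8*9) - 141) = -27488 + (3 - (32 - 24 + 72) - 141) = -27488 + (3 - 1*80 - 141) = -27488 + (3 - 80 - 141) = -27488 - 218 = -27706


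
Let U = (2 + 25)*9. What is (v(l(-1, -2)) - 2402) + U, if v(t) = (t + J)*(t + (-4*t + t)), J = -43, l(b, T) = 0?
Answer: -2159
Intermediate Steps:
U = 243 (U = 27*9 = 243)
v(t) = -2*t*(-43 + t) (v(t) = (t - 43)*(t + (-4*t + t)) = (-43 + t)*(t - 3*t) = (-43 + t)*(-2*t) = -2*t*(-43 + t))
(v(l(-1, -2)) - 2402) + U = (2*0*(43 - 1*0) - 2402) + 243 = (2*0*(43 + 0) - 2402) + 243 = (2*0*43 - 2402) + 243 = (0 - 2402) + 243 = -2402 + 243 = -2159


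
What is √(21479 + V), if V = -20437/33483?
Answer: 2*√6019916271090/33483 ≈ 146.56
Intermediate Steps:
V = -20437/33483 (V = -20437*1/33483 = -20437/33483 ≈ -0.61037)
√(21479 + V) = √(21479 - 20437/33483) = √(719160920/33483) = 2*√6019916271090/33483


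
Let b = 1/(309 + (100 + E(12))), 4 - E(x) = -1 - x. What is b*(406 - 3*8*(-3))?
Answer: 239/213 ≈ 1.1221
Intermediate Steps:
E(x) = 5 + x (E(x) = 4 - (-1 - x) = 4 + (1 + x) = 5 + x)
b = 1/426 (b = 1/(309 + (100 + (5 + 12))) = 1/(309 + (100 + 17)) = 1/(309 + 117) = 1/426 ≈ 0.0023474)
b*(406 - 3*8*(-3)) = (406 - 3*8*(-3))/426 = (406 - 24*(-3))/426 = (406 + 72)/426 = (1/426)*478 = 239/213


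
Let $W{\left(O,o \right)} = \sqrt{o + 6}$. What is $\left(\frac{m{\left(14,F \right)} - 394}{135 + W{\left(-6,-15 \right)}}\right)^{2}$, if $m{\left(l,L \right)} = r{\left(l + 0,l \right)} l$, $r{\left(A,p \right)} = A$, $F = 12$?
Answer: $\frac{4356}{\left(45 + i\right)^{2}} \approx 2.1479 - 0.095511 i$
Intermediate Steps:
$W{\left(O,o \right)} = \sqrt{6 + o}$
$m{\left(l,L \right)} = l^{2}$ ($m{\left(l,L \right)} = \left(l + 0\right) l = l l = l^{2}$)
$\left(\frac{m{\left(14,F \right)} - 394}{135 + W{\left(-6,-15 \right)}}\right)^{2} = \left(\frac{14^{2} - 394}{135 + \sqrt{6 - 15}}\right)^{2} = \left(\frac{196 - 394}{135 + \sqrt{-9}}\right)^{2} = \left(- \frac{198}{135 + 3 i}\right)^{2} = \left(- 198 \frac{135 - 3 i}{18234}\right)^{2} = \left(- \frac{11 \left(135 - 3 i\right)}{1013}\right)^{2} = \frac{121 \left(135 - 3 i\right)^{2}}{1026169}$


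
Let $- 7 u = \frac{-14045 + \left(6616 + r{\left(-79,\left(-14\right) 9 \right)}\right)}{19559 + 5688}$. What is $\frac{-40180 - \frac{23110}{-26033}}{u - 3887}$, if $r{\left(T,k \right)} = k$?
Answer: $\frac{13203964254505}{1277361337446} \approx 10.337$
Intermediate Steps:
$u = \frac{7555}{176729}$ ($u = - \frac{\left(-14045 + \left(6616 - 126\right)\right) \frac{1}{19559 + 5688}}{7} = - \frac{\left(-14045 + \left(6616 - 126\right)\right) \frac{1}{25247}}{7} = - \frac{\left(-14045 + 6490\right) \frac{1}{25247}}{7} = - \frac{\left(-7555\right) \frac{1}{25247}}{7} = \left(- \frac{1}{7}\right) \left(- \frac{7555}{25247}\right) = \frac{7555}{176729} \approx 0.042749$)
$\frac{-40180 - \frac{23110}{-26033}}{u - 3887} = \frac{-40180 - \frac{23110}{-26033}}{\frac{7555}{176729} - 3887} = \frac{-40180 - - \frac{23110}{26033}}{- \frac{686938068}{176729}} = \left(-40180 + \frac{23110}{26033}\right) \left(- \frac{176729}{686938068}\right) = \left(- \frac{1045982830}{26033}\right) \left(- \frac{176729}{686938068}\right) = \frac{13203964254505}{1277361337446}$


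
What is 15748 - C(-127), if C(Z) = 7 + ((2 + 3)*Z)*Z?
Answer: -64904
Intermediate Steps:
C(Z) = 7 + 5*Z² (C(Z) = 7 + (5*Z)*Z = 7 + 5*Z²)
15748 - C(-127) = 15748 - (7 + 5*(-127)²) = 15748 - (7 + 5*16129) = 15748 - (7 + 80645) = 15748 - 1*80652 = 15748 - 80652 = -64904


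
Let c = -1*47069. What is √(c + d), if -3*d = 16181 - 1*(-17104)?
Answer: 2*I*√14541 ≈ 241.17*I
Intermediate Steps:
c = -47069
d = -11095 (d = -(16181 - 1*(-17104))/3 = -(16181 + 17104)/3 = -⅓*33285 = -11095)
√(c + d) = √(-47069 - 11095) = √(-58164) = 2*I*√14541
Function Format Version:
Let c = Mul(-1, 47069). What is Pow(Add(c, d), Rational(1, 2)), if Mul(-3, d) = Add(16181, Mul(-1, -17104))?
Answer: Mul(2, I, Pow(14541, Rational(1, 2))) ≈ Mul(241.17, I)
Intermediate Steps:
c = -47069
d = -11095 (d = Mul(Rational(-1, 3), Add(16181, Mul(-1, -17104))) = Mul(Rational(-1, 3), Add(16181, 17104)) = Mul(Rational(-1, 3), 33285) = -11095)
Pow(Add(c, d), Rational(1, 2)) = Pow(Add(-47069, -11095), Rational(1, 2)) = Pow(-58164, Rational(1, 2)) = Mul(2, I, Pow(14541, Rational(1, 2)))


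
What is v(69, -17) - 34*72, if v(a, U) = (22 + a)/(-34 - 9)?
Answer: -105355/43 ≈ -2450.1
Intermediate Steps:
v(a, U) = -22/43 - a/43 (v(a, U) = (22 + a)/(-43) = (22 + a)*(-1/43) = -22/43 - a/43)
v(69, -17) - 34*72 = (-22/43 - 1/43*69) - 34*72 = (-22/43 - 69/43) - 2448 = -91/43 - 2448 = -105355/43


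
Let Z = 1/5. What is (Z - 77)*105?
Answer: -8064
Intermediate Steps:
Z = ⅕ ≈ 0.20000
(Z - 77)*105 = (⅕ - 77)*105 = -384/5*105 = -8064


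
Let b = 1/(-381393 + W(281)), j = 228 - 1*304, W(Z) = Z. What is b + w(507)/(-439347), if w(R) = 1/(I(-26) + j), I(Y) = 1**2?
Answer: -32569913/12558031039800 ≈ -2.5936e-6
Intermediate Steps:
I(Y) = 1
j = -76 (j = 228 - 304 = -76)
w(R) = -1/75 (w(R) = 1/(1 - 76) = 1/(-75) = -1/75)
b = -1/381112 (b = 1/(-381393 + 281) = 1/(-381112) = -1/381112 ≈ -2.6239e-6)
b + w(507)/(-439347) = -1/381112 - 1/75/(-439347) = -1/381112 - 1/75*(-1/439347) = -1/381112 + 1/32951025 = -32569913/12558031039800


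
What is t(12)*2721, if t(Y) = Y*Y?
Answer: 391824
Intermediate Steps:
t(Y) = Y²
t(12)*2721 = 12²*2721 = 144*2721 = 391824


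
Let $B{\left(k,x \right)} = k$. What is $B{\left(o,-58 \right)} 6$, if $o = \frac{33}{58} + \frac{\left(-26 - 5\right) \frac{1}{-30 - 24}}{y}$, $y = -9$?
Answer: $\frac{7120}{2349} \approx 3.0311$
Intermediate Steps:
$o = \frac{3560}{7047}$ ($o = \frac{33}{58} + \frac{\left(-26 - 5\right) \frac{1}{-30 - 24}}{-9} = 33 \cdot \frac{1}{58} + - \frac{31}{-54} \left(- \frac{1}{9}\right) = \frac{33}{58} + \left(-31\right) \left(- \frac{1}{54}\right) \left(- \frac{1}{9}\right) = \frac{33}{58} + \frac{31}{54} \left(- \frac{1}{9}\right) = \frac{33}{58} - \frac{31}{486} = \frac{3560}{7047} \approx 0.50518$)
$B{\left(o,-58 \right)} 6 = \frac{3560}{7047} \cdot 6 = \frac{7120}{2349}$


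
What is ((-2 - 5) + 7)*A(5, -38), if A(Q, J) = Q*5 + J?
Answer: 0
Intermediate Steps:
A(Q, J) = J + 5*Q (A(Q, J) = 5*Q + J = J + 5*Q)
((-2 - 5) + 7)*A(5, -38) = ((-2 - 5) + 7)*(-38 + 5*5) = (-7 + 7)*(-38 + 25) = 0*(-13) = 0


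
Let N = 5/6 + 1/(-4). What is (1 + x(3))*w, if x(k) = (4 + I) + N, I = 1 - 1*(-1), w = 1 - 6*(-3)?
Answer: 1729/12 ≈ 144.08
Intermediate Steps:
w = 19 (w = 1 + 18 = 19)
I = 2 (I = 1 + 1 = 2)
N = 7/12 (N = 5*(1/6) + 1*(-1/4) = 5/6 - 1/4 = 7/12 ≈ 0.58333)
x(k) = 79/12 (x(k) = (4 + 2) + 7/12 = 6 + 7/12 = 79/12)
(1 + x(3))*w = (1 + 79/12)*19 = (91/12)*19 = 1729/12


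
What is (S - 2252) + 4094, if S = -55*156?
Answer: -6738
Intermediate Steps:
S = -8580
(S - 2252) + 4094 = (-8580 - 2252) + 4094 = -10832 + 4094 = -6738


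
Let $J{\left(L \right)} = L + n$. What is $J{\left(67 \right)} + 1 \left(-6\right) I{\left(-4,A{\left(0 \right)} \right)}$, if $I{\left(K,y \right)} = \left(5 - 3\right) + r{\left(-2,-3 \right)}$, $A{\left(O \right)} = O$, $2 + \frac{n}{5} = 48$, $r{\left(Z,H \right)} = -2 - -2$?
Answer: $285$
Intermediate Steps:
$r{\left(Z,H \right)} = 0$ ($r{\left(Z,H \right)} = -2 + 2 = 0$)
$n = 230$ ($n = -10 + 5 \cdot 48 = -10 + 240 = 230$)
$J{\left(L \right)} = 230 + L$ ($J{\left(L \right)} = L + 230 = 230 + L$)
$I{\left(K,y \right)} = 2$ ($I{\left(K,y \right)} = \left(5 - 3\right) + 0 = 2 + 0 = 2$)
$J{\left(67 \right)} + 1 \left(-6\right) I{\left(-4,A{\left(0 \right)} \right)} = \left(230 + 67\right) + 1 \left(-6\right) 2 = 297 - 12 = 285$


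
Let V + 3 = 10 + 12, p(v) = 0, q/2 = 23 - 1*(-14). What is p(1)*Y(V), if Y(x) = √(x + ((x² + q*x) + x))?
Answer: 0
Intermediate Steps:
q = 74 (q = 2*(23 - 1*(-14)) = 2*(23 + 14) = 2*37 = 74)
V = 19 (V = -3 + (10 + 12) = -3 + 22 = 19)
Y(x) = √(x² + 76*x) (Y(x) = √(x + ((x² + 74*x) + x)) = √(x + (x² + 75*x)) = √(x² + 76*x))
p(1)*Y(V) = 0*√(19*(76 + 19)) = 0*√(19*95) = 0*√1805 = 0*(19*√5) = 0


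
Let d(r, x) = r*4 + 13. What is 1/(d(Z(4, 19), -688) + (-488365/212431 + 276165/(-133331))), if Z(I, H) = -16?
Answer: -1666096333/92252101273 ≈ -0.018060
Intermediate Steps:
d(r, x) = 13 + 4*r (d(r, x) = 4*r + 13 = 13 + 4*r)
1/(d(Z(4, 19), -688) + (-488365/212431 + 276165/(-133331))) = 1/((13 + 4*(-16)) + (-488365/212431 + 276165/(-133331))) = 1/((13 - 64) + (-488365*1/212431 + 276165*(-1/133331))) = 1/(-51 + (-488365/212431 - 16245/7843)) = 1/(-51 - 7281188290/1666096333) = 1/(-92252101273/1666096333) = -1666096333/92252101273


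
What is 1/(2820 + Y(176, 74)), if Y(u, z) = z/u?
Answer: 88/248197 ≈ 0.00035456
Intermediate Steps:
1/(2820 + Y(176, 74)) = 1/(2820 + 74/176) = 1/(2820 + 74*(1/176)) = 1/(2820 + 37/88) = 1/(248197/88) = 88/248197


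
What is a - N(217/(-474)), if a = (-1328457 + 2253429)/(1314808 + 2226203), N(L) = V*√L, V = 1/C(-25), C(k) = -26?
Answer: 308324/1180337 + I*√102858/12324 ≈ 0.26122 + 0.026024*I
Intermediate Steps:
V = -1/26 (V = 1/(-26) = -1/26 ≈ -0.038462)
N(L) = -√L/26
a = 308324/1180337 (a = 924972/3541011 = 924972*(1/3541011) = 308324/1180337 ≈ 0.26122)
a - N(217/(-474)) = 308324/1180337 - (-1)*√(217/(-474))/26 = 308324/1180337 - (-1)*√(217*(-1/474))/26 = 308324/1180337 - (-1)*√(-217/474)/26 = 308324/1180337 - (-1)*I*√102858/474/26 = 308324/1180337 - (-1)*I*√102858/12324 = 308324/1180337 + I*√102858/12324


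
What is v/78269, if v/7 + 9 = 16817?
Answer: 117656/78269 ≈ 1.5032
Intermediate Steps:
v = 117656 (v = -63 + 7*16817 = -63 + 117719 = 117656)
v/78269 = 117656/78269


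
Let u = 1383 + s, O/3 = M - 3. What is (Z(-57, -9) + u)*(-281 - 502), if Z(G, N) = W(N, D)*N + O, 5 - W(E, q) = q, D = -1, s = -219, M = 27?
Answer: -925506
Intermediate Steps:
W(E, q) = 5 - q
O = 72 (O = 3*(27 - 3) = 3*24 = 72)
Z(G, N) = 72 + 6*N (Z(G, N) = (5 - 1*(-1))*N + 72 = (5 + 1)*N + 72 = 6*N + 72 = 72 + 6*N)
u = 1164 (u = 1383 - 219 = 1164)
(Z(-57, -9) + u)*(-281 - 502) = ((72 + 6*(-9)) + 1164)*(-281 - 502) = ((72 - 54) + 1164)*(-783) = (18 + 1164)*(-783) = 1182*(-783) = -925506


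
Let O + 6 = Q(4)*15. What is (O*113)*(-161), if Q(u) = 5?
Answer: -1255317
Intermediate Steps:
O = 69 (O = -6 + 5*15 = -6 + 75 = 69)
(O*113)*(-161) = (69*113)*(-161) = 7797*(-161) = -1255317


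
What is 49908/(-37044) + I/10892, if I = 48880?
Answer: 3771169/1200843 ≈ 3.1404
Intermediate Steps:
49908/(-37044) + I/10892 = 49908/(-37044) + 48880/10892 = 49908*(-1/37044) + 48880*(1/10892) = -4159/3087 + 12220/2723 = 3771169/1200843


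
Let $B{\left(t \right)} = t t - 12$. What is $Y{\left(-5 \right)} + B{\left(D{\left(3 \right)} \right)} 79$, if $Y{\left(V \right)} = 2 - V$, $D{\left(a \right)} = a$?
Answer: $-230$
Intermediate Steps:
$B{\left(t \right)} = -12 + t^{2}$ ($B{\left(t \right)} = t^{2} - 12 = -12 + t^{2}$)
$Y{\left(-5 \right)} + B{\left(D{\left(3 \right)} \right)} 79 = \left(2 - -5\right) + \left(-12 + 3^{2}\right) 79 = \left(2 + 5\right) + \left(-12 + 9\right) 79 = 7 - 237 = -230$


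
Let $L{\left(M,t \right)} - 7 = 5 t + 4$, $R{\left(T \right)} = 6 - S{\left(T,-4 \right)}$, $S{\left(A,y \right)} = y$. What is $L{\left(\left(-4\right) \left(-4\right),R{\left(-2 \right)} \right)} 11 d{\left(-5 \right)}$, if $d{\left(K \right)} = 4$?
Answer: $2684$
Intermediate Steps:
$R{\left(T \right)} = 10$ ($R{\left(T \right)} = 6 - -4 = 6 + 4 = 10$)
$L{\left(M,t \right)} = 11 + 5 t$ ($L{\left(M,t \right)} = 7 + \left(5 t + 4\right) = 7 + \left(4 + 5 t\right) = 11 + 5 t$)
$L{\left(\left(-4\right) \left(-4\right),R{\left(-2 \right)} \right)} 11 d{\left(-5 \right)} = \left(11 + 5 \cdot 10\right) 11 \cdot 4 = \left(11 + 50\right) 11 \cdot 4 = 61 \cdot 11 \cdot 4 = 671 \cdot 4 = 2684$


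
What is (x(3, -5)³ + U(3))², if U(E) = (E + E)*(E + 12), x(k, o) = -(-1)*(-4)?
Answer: 676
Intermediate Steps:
x(k, o) = -4 (x(k, o) = -1*4 = -4)
U(E) = 2*E*(12 + E) (U(E) = (2*E)*(12 + E) = 2*E*(12 + E))
(x(3, -5)³ + U(3))² = ((-4)³ + 2*3*(12 + 3))² = (-64 + 2*3*15)² = (-64 + 90)² = 26² = 676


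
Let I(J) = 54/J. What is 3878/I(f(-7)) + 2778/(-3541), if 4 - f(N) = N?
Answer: 75450983/95607 ≈ 789.18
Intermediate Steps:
f(N) = 4 - N
3878/I(f(-7)) + 2778/(-3541) = 3878/((54/(4 - 1*(-7)))) + 2778/(-3541) = 3878/((54/(4 + 7))) + 2778*(-1/3541) = 3878/((54/11)) - 2778/3541 = 3878/((54*(1/11))) - 2778/3541 = 3878/(54/11) - 2778/3541 = 3878*(11/54) - 2778/3541 = 21329/27 - 2778/3541 = 75450983/95607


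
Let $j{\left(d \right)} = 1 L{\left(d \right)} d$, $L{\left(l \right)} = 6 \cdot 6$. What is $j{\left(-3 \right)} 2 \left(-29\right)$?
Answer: $6264$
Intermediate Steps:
$L{\left(l \right)} = 36$
$j{\left(d \right)} = 36 d$ ($j{\left(d \right)} = 1 \cdot 36 d = 36 d$)
$j{\left(-3 \right)} 2 \left(-29\right) = 36 \left(-3\right) 2 \left(-29\right) = \left(-108\right) 2 \left(-29\right) = \left(-216\right) \left(-29\right) = 6264$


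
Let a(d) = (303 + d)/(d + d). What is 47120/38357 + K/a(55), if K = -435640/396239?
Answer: 2423028529320/2720538538817 ≈ 0.89064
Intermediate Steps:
a(d) = (303 + d)/(2*d) (a(d) = (303 + d)/((2*d)) = (303 + d)*(1/(2*d)) = (303 + d)/(2*d))
K = -435640/396239 (K = -435640*1/396239 = -435640/396239 ≈ -1.0994)
47120/38357 + K/a(55) = 47120/38357 - 435640*110/(303 + 55)/396239 = 47120*(1/38357) - 435640/(396239*((1/2)*(1/55)*358)) = 47120/38357 - 435640/(396239*179/55) = 47120/38357 - 435640/396239*55/179 = 47120/38357 - 23960200/70926781 = 2423028529320/2720538538817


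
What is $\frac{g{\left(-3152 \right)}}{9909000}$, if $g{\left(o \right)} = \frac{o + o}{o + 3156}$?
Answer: $- \frac{197}{1238625} \approx -0.00015905$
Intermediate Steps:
$g{\left(o \right)} = \frac{2 o}{3156 + o}$
$\frac{g{\left(-3152 \right)}}{9909000} = \frac{2 \left(-3152\right) \frac{1}{3156 - 3152}}{9909000} = 2 \left(-3152\right) \frac{1}{4} \cdot \frac{1}{9909000} = \left(-1576\right) \frac{1}{9909000} = - \frac{197}{1238625}$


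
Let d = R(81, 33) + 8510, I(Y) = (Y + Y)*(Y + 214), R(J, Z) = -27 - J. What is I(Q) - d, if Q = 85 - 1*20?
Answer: 27868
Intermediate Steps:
Q = 65 (Q = 85 - 20 = 65)
I(Y) = 2*Y*(214 + Y) (I(Y) = (2*Y)*(214 + Y) = 2*Y*(214 + Y))
d = 8402 (d = (-27 - 1*81) + 8510 = (-27 - 81) + 8510 = -108 + 8510 = 8402)
I(Q) - d = 2*65*(214 + 65) - 1*8402 = 2*65*279 - 8402 = 36270 - 8402 = 27868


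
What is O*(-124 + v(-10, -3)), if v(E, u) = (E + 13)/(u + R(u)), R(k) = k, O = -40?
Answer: 4980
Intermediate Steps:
v(E, u) = (13 + E)/(2*u) (v(E, u) = (E + 13)/(u + u) = (13 + E)/((2*u)) = (13 + E)*(1/(2*u)) = (13 + E)/(2*u))
O*(-124 + v(-10, -3)) = -40*(-124 + (½)*(13 - 10)/(-3)) = -40*(-124 + (½)*(-⅓)*3) = -40*(-124 - ½) = -40*(-249/2) = 4980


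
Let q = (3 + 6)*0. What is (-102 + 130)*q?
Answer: 0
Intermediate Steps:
q = 0 (q = 9*0 = 0)
(-102 + 130)*q = (-102 + 130)*0 = 28*0 = 0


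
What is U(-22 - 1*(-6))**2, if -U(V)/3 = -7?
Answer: 441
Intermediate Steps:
U(V) = 21 (U(V) = -3*(-7) = 21)
U(-22 - 1*(-6))**2 = 21**2 = 441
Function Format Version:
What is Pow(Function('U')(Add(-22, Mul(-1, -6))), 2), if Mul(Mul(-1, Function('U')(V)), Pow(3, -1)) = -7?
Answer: 441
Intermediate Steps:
Function('U')(V) = 21 (Function('U')(V) = Mul(-3, -7) = 21)
Pow(Function('U')(Add(-22, Mul(-1, -6))), 2) = Pow(21, 2) = 441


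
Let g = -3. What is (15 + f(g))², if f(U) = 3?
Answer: 324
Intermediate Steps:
(15 + f(g))² = (15 + 3)² = 18² = 324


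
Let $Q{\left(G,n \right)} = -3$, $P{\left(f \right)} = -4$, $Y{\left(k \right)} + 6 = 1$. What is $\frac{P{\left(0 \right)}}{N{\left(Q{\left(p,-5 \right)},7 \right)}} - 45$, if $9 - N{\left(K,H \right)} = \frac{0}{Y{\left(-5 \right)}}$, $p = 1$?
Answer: $- \frac{409}{9} \approx -45.444$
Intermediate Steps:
$Y{\left(k \right)} = -5$ ($Y{\left(k \right)} = -6 + 1 = -5$)
$N{\left(K,H \right)} = 9$ ($N{\left(K,H \right)} = 9 - \frac{0}{-5} = 9 - 0 \left(- \frac{1}{5}\right) = 9 - 0 = 9 + 0 = 9$)
$\frac{P{\left(0 \right)}}{N{\left(Q{\left(p,-5 \right)},7 \right)}} - 45 = \frac{1}{9} \left(-4\right) - 45 = - \frac{4}{9} - 45 = - \frac{409}{9}$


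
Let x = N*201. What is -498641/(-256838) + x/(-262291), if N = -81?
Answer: 134970626009/67366295858 ≈ 2.0035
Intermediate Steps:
x = -16281 (x = -81*201 = -16281)
-498641/(-256838) + x/(-262291) = -498641/(-256838) - 16281/(-262291) = -498641*(-1/256838) - 16281*(-1/262291) = 498641/256838 + 16281/262291 = 134970626009/67366295858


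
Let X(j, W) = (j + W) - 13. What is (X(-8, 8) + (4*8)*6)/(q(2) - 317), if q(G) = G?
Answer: -179/315 ≈ -0.56825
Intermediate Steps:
X(j, W) = -13 + W + j (X(j, W) = (W + j) - 13 = -13 + W + j)
(X(-8, 8) + (4*8)*6)/(q(2) - 317) = ((-13 + 8 - 8) + (4*8)*6)/(2 - 317) = (-13 + 32*6)/(-315) = (-13 + 192)*(-1/315) = 179*(-1/315) = -179/315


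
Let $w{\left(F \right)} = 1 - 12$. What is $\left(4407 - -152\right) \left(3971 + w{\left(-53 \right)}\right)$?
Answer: $18053640$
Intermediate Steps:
$w{\left(F \right)} = -11$ ($w{\left(F \right)} = 1 - 12 = -11$)
$\left(4407 - -152\right) \left(3971 + w{\left(-53 \right)}\right) = \left(4407 - -152\right) \left(3971 - 11\right) = \left(4407 + 152\right) 3960 = 4559 \cdot 3960 = 18053640$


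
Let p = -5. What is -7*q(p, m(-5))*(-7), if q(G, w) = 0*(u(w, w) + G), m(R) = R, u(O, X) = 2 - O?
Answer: 0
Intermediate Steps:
q(G, w) = 0 (q(G, w) = 0*((2 - w) + G) = 0*(2 + G - w) = 0)
-7*q(p, m(-5))*(-7) = -7*0*(-7) = 0*(-7) = 0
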